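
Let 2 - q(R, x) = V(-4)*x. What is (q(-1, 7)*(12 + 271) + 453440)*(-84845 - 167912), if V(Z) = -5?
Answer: -117256752627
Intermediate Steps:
q(R, x) = 2 + 5*x (q(R, x) = 2 - (-5)*x = 2 + 5*x)
(q(-1, 7)*(12 + 271) + 453440)*(-84845 - 167912) = ((2 + 5*7)*(12 + 271) + 453440)*(-84845 - 167912) = ((2 + 35)*283 + 453440)*(-252757) = (37*283 + 453440)*(-252757) = (10471 + 453440)*(-252757) = 463911*(-252757) = -117256752627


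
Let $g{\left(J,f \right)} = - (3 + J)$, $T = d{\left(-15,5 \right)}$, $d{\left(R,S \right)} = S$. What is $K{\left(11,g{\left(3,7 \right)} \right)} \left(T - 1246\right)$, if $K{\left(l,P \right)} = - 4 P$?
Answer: $-29784$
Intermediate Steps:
$T = 5$
$g{\left(J,f \right)} = -3 - J$
$K{\left(11,g{\left(3,7 \right)} \right)} \left(T - 1246\right) = - 4 \left(-3 - 3\right) \left(5 - 1246\right) = - 4 \left(-3 - 3\right) \left(-1241\right) = \left(-4\right) \left(-6\right) \left(-1241\right) = 24 \left(-1241\right) = -29784$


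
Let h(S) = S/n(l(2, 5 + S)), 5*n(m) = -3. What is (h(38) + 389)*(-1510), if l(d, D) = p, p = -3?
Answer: -1475270/3 ≈ -4.9176e+5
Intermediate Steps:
l(d, D) = -3
n(m) = -3/5 (n(m) = (1/5)*(-3) = -3/5)
h(S) = -5*S/3 (h(S) = S/(-3/5) = S*(-5/3) = -5*S/3)
(h(38) + 389)*(-1510) = (-5/3*38 + 389)*(-1510) = (-190/3 + 389)*(-1510) = (977/3)*(-1510) = -1475270/3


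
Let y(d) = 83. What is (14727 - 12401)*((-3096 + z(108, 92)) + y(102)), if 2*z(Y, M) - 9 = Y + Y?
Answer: -6746563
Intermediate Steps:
z(Y, M) = 9/2 + Y (z(Y, M) = 9/2 + (Y + Y)/2 = 9/2 + (2*Y)/2 = 9/2 + Y)
(14727 - 12401)*((-3096 + z(108, 92)) + y(102)) = (14727 - 12401)*((-3096 + (9/2 + 108)) + 83) = 2326*((-3096 + 225/2) + 83) = 2326*(-5967/2 + 83) = 2326*(-5801/2) = -6746563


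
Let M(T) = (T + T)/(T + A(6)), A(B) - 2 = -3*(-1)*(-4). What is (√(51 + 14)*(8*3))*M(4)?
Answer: -32*√65 ≈ -257.99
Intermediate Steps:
A(B) = -10 (A(B) = 2 - 3*(-1)*(-4) = 2 + 3*(-4) = 2 - 12 = -10)
M(T) = 2*T/(-10 + T) (M(T) = (T + T)/(T - 10) = (2*T)/(-10 + T) = 2*T/(-10 + T))
(√(51 + 14)*(8*3))*M(4) = (√(51 + 14)*(8*3))*(2*4/(-10 + 4)) = (√65*24)*(2*4/(-6)) = (24*√65)*(2*4*(-⅙)) = (24*√65)*(-4/3) = -32*√65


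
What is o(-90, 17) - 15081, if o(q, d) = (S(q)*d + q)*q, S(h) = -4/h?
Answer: -7049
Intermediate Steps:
o(q, d) = q*(q - 4*d/q) (o(q, d) = ((-4/q)*d + q)*q = (-4*d/q + q)*q = (q - 4*d/q)*q = q*(q - 4*d/q))
o(-90, 17) - 15081 = ((-90)**2 - 4*17) - 15081 = (8100 - 68) - 15081 = 8032 - 15081 = -7049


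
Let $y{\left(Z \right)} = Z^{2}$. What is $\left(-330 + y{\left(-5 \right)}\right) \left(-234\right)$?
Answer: $71370$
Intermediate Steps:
$\left(-330 + y{\left(-5 \right)}\right) \left(-234\right) = \left(-330 + \left(-5\right)^{2}\right) \left(-234\right) = \left(-330 + 25\right) \left(-234\right) = \left(-305\right) \left(-234\right) = 71370$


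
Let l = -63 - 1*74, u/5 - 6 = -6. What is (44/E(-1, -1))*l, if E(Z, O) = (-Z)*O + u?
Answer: 6028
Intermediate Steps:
u = 0 (u = 30 + 5*(-6) = 30 - 30 = 0)
E(Z, O) = -O*Z (E(Z, O) = (-Z)*O + 0 = -O*Z + 0 = -O*Z)
l = -137 (l = -63 - 74 = -137)
(44/E(-1, -1))*l = (44/((-1*(-1)*(-1))))*(-137) = (44/(-1))*(-137) = (44*(-1))*(-137) = -44*(-137) = 6028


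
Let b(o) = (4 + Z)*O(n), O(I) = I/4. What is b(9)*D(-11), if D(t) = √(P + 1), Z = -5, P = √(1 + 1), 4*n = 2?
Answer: -√(1 + √2)/8 ≈ -0.19422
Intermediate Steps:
n = ½ (n = (¼)*2 = ½ ≈ 0.50000)
O(I) = I/4 (O(I) = I*(¼) = I/4)
P = √2 ≈ 1.4142
D(t) = √(1 + √2) (D(t) = √(√2 + 1) = √(1 + √2))
b(o) = -⅛ (b(o) = (4 - 5)*((¼)*(½)) = -1*⅛ = -⅛)
b(9)*D(-11) = -√(1 + √2)/8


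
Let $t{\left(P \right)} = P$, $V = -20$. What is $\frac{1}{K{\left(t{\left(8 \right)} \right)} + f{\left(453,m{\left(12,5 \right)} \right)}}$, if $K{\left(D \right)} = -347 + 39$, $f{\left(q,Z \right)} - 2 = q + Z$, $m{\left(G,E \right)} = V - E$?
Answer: $\frac{1}{122} \approx 0.0081967$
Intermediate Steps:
$m{\left(G,E \right)} = -20 - E$
$f{\left(q,Z \right)} = 2 + Z + q$ ($f{\left(q,Z \right)} = 2 + \left(q + Z\right) = 2 + \left(Z + q\right) = 2 + Z + q$)
$K{\left(D \right)} = -308$
$\frac{1}{K{\left(t{\left(8 \right)} \right)} + f{\left(453,m{\left(12,5 \right)} \right)}} = \frac{1}{-308 + \left(2 - 25 + 453\right)} = \frac{1}{-308 + 430} = \frac{1}{122}$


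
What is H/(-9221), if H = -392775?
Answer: 392775/9221 ≈ 42.596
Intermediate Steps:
H/(-9221) = -392775/(-9221) = -392775*(-1/9221) = 392775/9221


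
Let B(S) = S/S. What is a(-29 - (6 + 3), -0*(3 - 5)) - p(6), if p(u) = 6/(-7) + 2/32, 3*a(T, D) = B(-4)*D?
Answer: 89/112 ≈ 0.79464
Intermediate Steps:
B(S) = 1
a(T, D) = D/3 (a(T, D) = (1*D)/3 = D/3)
p(u) = -89/112 (p(u) = 6*(-1/7) + 2*(1/32) = -6/7 + 1/16 = -89/112)
a(-29 - (6 + 3), -0*(3 - 5)) - p(6) = (-0*(3 - 5))/3 - 1*(-89/112) = (-0*(-2))/3 + 89/112 = (-1*0)/3 + 89/112 = (1/3)*0 + 89/112 = 0 + 89/112 = 89/112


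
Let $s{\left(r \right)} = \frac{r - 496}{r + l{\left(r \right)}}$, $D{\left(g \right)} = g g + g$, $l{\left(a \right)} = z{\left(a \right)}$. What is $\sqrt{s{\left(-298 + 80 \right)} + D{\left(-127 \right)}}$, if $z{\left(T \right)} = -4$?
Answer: $\frac{\sqrt{21911141}}{37} \approx 126.51$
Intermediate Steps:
$l{\left(a \right)} = -4$
$D{\left(g \right)} = g + g^{2}$ ($D{\left(g \right)} = g^{2} + g = g + g^{2}$)
$s{\left(r \right)} = \frac{-496 + r}{-4 + r}$ ($s{\left(r \right)} = \frac{r - 496}{r - 4} = \frac{-496 + r}{-4 + r}$)
$\sqrt{s{\left(-298 + 80 \right)} + D{\left(-127 \right)}} = \sqrt{\frac{-496 + \left(-298 + 80\right)}{-4 + \left(-298 + 80\right)} - 127 \left(1 - 127\right)} = \sqrt{\frac{-496 - 218}{-4 - 218} - -16002} = \sqrt{\frac{1}{-222} \left(-714\right) + 16002} = \sqrt{\left(- \frac{1}{222}\right) \left(-714\right) + 16002} = \sqrt{\frac{119}{37} + 16002} = \sqrt{\frac{592193}{37}} = \frac{\sqrt{21911141}}{37}$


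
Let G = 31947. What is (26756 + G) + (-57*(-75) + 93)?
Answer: 63071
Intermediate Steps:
(26756 + G) + (-57*(-75) + 93) = (26756 + 31947) + (-57*(-75) + 93) = 58703 + (4275 + 93) = 58703 + 4368 = 63071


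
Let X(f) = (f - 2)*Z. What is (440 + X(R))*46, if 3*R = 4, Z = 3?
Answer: 20148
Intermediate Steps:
R = 4/3 (R = (⅓)*4 = 4/3 ≈ 1.3333)
X(f) = -6 + 3*f (X(f) = (f - 2)*3 = (-2 + f)*3 = -6 + 3*f)
(440 + X(R))*46 = (440 + (-6 + 3*(4/3)))*46 = (440 + (-6 + 4))*46 = (440 - 2)*46 = 438*46 = 20148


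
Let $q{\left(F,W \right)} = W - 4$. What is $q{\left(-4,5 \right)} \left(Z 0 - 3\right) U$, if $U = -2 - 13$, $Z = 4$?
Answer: $45$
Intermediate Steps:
$U = -15$
$q{\left(F,W \right)} = -4 + W$ ($q{\left(F,W \right)} = W - 4 = -4 + W$)
$q{\left(-4,5 \right)} \left(Z 0 - 3\right) U = \left(-4 + 5\right) \left(4 \cdot 0 - 3\right) \left(-15\right) = 1 \left(0 - 3\right) \left(-15\right) = 1 \left(-3\right) \left(-15\right) = \left(-3\right) \left(-15\right) = 45$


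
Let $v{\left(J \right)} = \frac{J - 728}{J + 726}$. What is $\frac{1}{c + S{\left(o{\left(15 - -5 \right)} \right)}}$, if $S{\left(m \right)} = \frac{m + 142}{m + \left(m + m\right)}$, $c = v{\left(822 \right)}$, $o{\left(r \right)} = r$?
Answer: $\frac{1935}{5342} \approx 0.36222$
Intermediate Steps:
$v{\left(J \right)} = \frac{-728 + J}{726 + J}$
$c = \frac{47}{774}$ ($c = \frac{-728 + 822}{726 + 822} = \frac{1}{1548} \cdot 94 = \frac{47}{774} \approx 0.060724$)
$S{\left(m \right)} = \frac{142 + m}{3 m}$ ($S{\left(m \right)} = \frac{142 + m}{m + 2 m} = \frac{142 + m}{3 m}$)
$\frac{1}{c + S{\left(o{\left(15 - -5 \right)} \right)}} = \frac{1}{\frac{47}{774} + \frac{142 + \left(15 - -5\right)}{3 \left(15 - -5\right)}} = \frac{1}{\frac{47}{774} + \frac{142 + \left(15 + 5\right)}{3 \left(15 + 5\right)}} = \frac{1}{\frac{47}{774} + \frac{142 + 20}{3 \cdot 20}} = \frac{1}{\frac{47}{774} + \frac{1}{3} \cdot \frac{1}{20} \cdot 162} = \frac{1}{\frac{47}{774} + \frac{27}{10}} = \frac{1}{\frac{5342}{1935}} = \frac{1935}{5342}$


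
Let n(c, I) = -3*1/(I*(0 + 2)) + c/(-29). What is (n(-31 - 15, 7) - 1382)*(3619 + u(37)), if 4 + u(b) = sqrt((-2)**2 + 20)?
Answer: -2026334025/406 - 560535*sqrt(6)/203 ≈ -4.9977e+6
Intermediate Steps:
u(b) = -4 + 2*sqrt(6) (u(b) = -4 + sqrt((-2)**2 + 20) = -4 + sqrt(4 + 20) = -4 + sqrt(24) = -4 + 2*sqrt(6))
n(c, I) = -3/(2*I) - c/29 (n(c, I) = -3*1/(2*I) + c*(-1/29) = -3*1/(2*I) - c/29 = -3/(2*I) - c/29)
(n(-31 - 15, 7) - 1382)*(3619 + u(37)) = ((-3/2/7 - (-31 - 15)/29) - 1382)*(3619 + (-4 + 2*sqrt(6))) = ((-3/2*1/7 - 1/29*(-46)) - 1382)*(3615 + 2*sqrt(6)) = ((-3/14 + 46/29) - 1382)*(3615 + 2*sqrt(6)) = (557/406 - 1382)*(3615 + 2*sqrt(6)) = -560535*(3615 + 2*sqrt(6))/406 = -2026334025/406 - 560535*sqrt(6)/203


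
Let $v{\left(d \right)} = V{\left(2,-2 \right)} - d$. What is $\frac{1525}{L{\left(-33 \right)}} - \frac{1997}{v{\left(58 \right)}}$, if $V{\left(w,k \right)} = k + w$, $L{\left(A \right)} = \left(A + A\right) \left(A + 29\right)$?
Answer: $\frac{307829}{7656} \approx 40.208$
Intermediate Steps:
$L{\left(A \right)} = 2 A \left(29 + A\right)$
$v{\left(d \right)} = - d$ ($v{\left(d \right)} = \left(-2 + 2\right) - d = 0 - d = - d$)
$\frac{1525}{L{\left(-33 \right)}} - \frac{1997}{v{\left(58 \right)}} = \frac{1525}{2 \left(-33\right) \left(29 - 33\right)} - \frac{1997}{\left(-1\right) 58} = \frac{1525}{2 \left(-33\right) \left(-4\right)} - \frac{1997}{-58} = \frac{1525}{264} - - \frac{1997}{58} = 1525 \cdot \frac{1}{264} + \frac{1997}{58} = \frac{1525}{264} + \frac{1997}{58} = \frac{307829}{7656}$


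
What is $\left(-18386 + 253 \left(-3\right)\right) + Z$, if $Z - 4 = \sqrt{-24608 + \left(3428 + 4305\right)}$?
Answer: $-19141 + 75 i \sqrt{3} \approx -19141.0 + 129.9 i$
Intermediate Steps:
$Z = 4 + 75 i \sqrt{3}$ ($Z = 4 + \sqrt{-24608 + \left(3428 + 4305\right)} = 4 + \sqrt{-24608 + 7733} = 4 + \sqrt{-16875} = 4 + 75 i \sqrt{3} \approx 4.0 + 129.9 i$)
$\left(-18386 + 253 \left(-3\right)\right) + Z = \left(-18386 + 253 \left(-3\right)\right) + \left(4 + 75 i \sqrt{3}\right) = \left(-18386 - 759\right) + \left(4 + 75 i \sqrt{3}\right) = -19145 + \left(4 + 75 i \sqrt{3}\right) = -19141 + 75 i \sqrt{3}$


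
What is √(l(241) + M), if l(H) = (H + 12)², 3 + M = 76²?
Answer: √69782 ≈ 264.16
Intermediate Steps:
M = 5773 (M = -3 + 76² = -3 + 5776 = 5773)
l(H) = (12 + H)²
√(l(241) + M) = √((12 + 241)² + 5773) = √(253² + 5773) = √(64009 + 5773) = √69782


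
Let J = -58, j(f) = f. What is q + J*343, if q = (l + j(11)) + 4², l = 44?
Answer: -19823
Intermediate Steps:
q = 71 (q = (44 + 11) + 4² = 55 + 16 = 71)
q + J*343 = 71 - 58*343 = 71 - 19894 = -19823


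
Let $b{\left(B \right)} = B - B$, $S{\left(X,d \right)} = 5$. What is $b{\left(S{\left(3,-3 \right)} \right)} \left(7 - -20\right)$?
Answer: $0$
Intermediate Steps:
$b{\left(B \right)} = 0$
$b{\left(S{\left(3,-3 \right)} \right)} \left(7 - -20\right) = 0 \left(7 - -20\right) = 0 \left(7 + 20\right) = 0 \cdot 27 = 0$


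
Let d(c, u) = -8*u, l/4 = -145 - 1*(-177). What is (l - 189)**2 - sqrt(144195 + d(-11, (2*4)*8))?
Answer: 3721 - sqrt(143683) ≈ 3341.9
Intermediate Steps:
l = 128 (l = 4*(-145 - 1*(-177)) = 4*(-145 + 177) = 4*32 = 128)
(l - 189)**2 - sqrt(144195 + d(-11, (2*4)*8)) = (128 - 189)**2 - sqrt(144195 - 8*2*4*8) = (-61)**2 - sqrt(144195 - 64*8) = 3721 - sqrt(144195 - 8*64) = 3721 - sqrt(144195 - 512) = 3721 - sqrt(143683)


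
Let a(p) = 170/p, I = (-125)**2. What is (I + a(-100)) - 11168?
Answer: 44553/10 ≈ 4455.3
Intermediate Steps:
I = 15625
(I + a(-100)) - 11168 = (15625 + 170/(-100)) - 11168 = (15625 + 170*(-1/100)) - 11168 = (15625 - 17/10) - 11168 = 156233/10 - 11168 = 44553/10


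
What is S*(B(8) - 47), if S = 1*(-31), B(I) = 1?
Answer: 1426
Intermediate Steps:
S = -31
S*(B(8) - 47) = -31*(1 - 47) = -31*(-46) = 1426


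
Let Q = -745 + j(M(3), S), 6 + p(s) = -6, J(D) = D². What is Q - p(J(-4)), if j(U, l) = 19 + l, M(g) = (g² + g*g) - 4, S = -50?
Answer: -764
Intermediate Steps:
M(g) = -4 + 2*g² (M(g) = (g² + g²) - 4 = 2*g² - 4 = -4 + 2*g²)
p(s) = -12 (p(s) = -6 - 6 = -12)
Q = -776 (Q = -745 + (19 - 50) = -745 - 31 = -776)
Q - p(J(-4)) = -776 - 1*(-12) = -776 + 12 = -764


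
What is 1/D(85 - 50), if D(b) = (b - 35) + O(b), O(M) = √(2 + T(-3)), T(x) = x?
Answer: -I ≈ -1.0*I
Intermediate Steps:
O(M) = I (O(M) = √(2 - 3) = √(-1) = I)
D(b) = -35 + I + b (D(b) = (b - 35) + I = (-35 + b) + I = -35 + I + b)
1/D(85 - 50) = 1/(-35 + I + (85 - 50)) = 1/(-35 + I + 35) = 1/I = -I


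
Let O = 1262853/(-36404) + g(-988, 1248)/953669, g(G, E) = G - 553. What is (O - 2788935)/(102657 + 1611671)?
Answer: -96825682314812281/59516953093202528 ≈ -1.6269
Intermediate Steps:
g(G, E) = -553 + G
O = -1204399856221/34717366276 (O = 1262853/(-36404) + (-553 - 988)/953669 = 1262853*(-1/36404) - 1541*1/953669 = -1262853/36404 - 1541/953669 = -1204399856221/34717366276 ≈ -34.692)
(O - 2788935)/(102657 + 1611671) = (-1204399856221/34717366276 - 2788935)/(102657 + 1611671) = -96825682314812281/34717366276/1714328 = -96825682314812281/34717366276*1/1714328 = -96825682314812281/59516953093202528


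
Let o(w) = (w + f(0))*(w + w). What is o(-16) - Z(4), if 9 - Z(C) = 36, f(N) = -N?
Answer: 539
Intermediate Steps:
Z(C) = -27 (Z(C) = 9 - 1*36 = 9 - 36 = -27)
o(w) = 2*w² (o(w) = (w - 1*0)*(w + w) = (w + 0)*(2*w) = w*(2*w) = 2*w²)
o(-16) - Z(4) = 2*(-16)² - 1*(-27) = 2*256 + 27 = 512 + 27 = 539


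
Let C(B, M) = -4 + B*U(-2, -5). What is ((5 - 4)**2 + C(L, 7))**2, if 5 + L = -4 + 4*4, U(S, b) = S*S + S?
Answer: 121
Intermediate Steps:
U(S, b) = S + S**2 (U(S, b) = S**2 + S = S + S**2)
L = 7 (L = -5 + (-4 + 4*4) = -5 + (-4 + 16) = -5 + 12 = 7)
C(B, M) = -4 + 2*B (C(B, M) = -4 + B*(-2*(1 - 2)) = -4 + B*(-2*(-1)) = -4 + B*2 = -4 + 2*B)
((5 - 4)**2 + C(L, 7))**2 = ((5 - 4)**2 + (-4 + 2*7))**2 = (1**2 + (-4 + 14))**2 = (1 + 10)**2 = 11**2 = 121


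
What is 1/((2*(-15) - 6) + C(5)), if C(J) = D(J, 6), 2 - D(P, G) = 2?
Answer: -1/36 ≈ -0.027778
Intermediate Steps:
D(P, G) = 0 (D(P, G) = 2 - 1*2 = 2 - 2 = 0)
C(J) = 0
1/((2*(-15) - 6) + C(5)) = 1/((2*(-15) - 6) + 0) = 1/((-30 - 6) + 0) = 1/(-36 + 0) = 1/(-36) = -1/36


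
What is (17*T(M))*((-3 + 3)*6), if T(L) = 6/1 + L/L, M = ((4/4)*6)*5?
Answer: 0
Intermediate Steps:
M = 30 (M = ((4*(¼))*6)*5 = (1*6)*5 = 6*5 = 30)
T(L) = 7 (T(L) = 6*1 + 1 = 6 + 1 = 7)
(17*T(M))*((-3 + 3)*6) = (17*7)*((-3 + 3)*6) = 119*(0*6) = 119*0 = 0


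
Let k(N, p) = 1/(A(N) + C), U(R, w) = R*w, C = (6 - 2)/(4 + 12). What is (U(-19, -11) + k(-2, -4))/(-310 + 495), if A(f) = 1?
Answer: 1049/925 ≈ 1.1341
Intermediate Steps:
C = ¼ (C = 4/16 = 4*(1/16) = ¼ ≈ 0.25000)
k(N, p) = ⅘ (k(N, p) = 1/(1 + ¼) = 1/(5/4) = ⅘)
(U(-19, -11) + k(-2, -4))/(-310 + 495) = (-19*(-11) + ⅘)/(-310 + 495) = (209 + ⅘)/185 = (1049/5)*(1/185) = 1049/925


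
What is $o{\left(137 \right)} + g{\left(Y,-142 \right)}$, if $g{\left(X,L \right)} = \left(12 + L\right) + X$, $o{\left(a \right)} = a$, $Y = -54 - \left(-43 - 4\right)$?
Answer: $0$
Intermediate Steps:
$Y = -7$ ($Y = -54 - -47 = -54 + 47 = -7$)
$g{\left(X,L \right)} = 12 + L + X$
$o{\left(137 \right)} + g{\left(Y,-142 \right)} = 137 - 137 = 0$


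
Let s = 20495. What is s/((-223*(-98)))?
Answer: 20495/21854 ≈ 0.93781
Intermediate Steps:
s/((-223*(-98))) = 20495/((-223*(-98))) = 20495/21854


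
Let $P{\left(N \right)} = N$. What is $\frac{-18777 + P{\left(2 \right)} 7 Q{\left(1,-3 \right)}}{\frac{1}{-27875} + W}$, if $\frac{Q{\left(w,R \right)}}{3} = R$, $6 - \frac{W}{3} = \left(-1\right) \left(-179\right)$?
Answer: $\frac{526921125}{14467126} \approx 36.422$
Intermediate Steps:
$W = -519$ ($W = 18 - 3 \left(\left(-1\right) \left(-179\right)\right) = 18 - 537 = -519$)
$Q{\left(w,R \right)} = 3 R$
$\frac{-18777 + P{\left(2 \right)} 7 Q{\left(1,-3 \right)}}{\frac{1}{-27875} + W} = \frac{-18777 + 2 \cdot 7 \cdot 3 \left(-3\right)}{\frac{1}{-27875} - 519} = \frac{-18777 + 14 \left(-9\right)}{- \frac{1}{27875} - 519} = \frac{-18777 - 126}{- \frac{14467126}{27875}} = \left(-18903\right) \left(- \frac{27875}{14467126}\right) = \frac{526921125}{14467126}$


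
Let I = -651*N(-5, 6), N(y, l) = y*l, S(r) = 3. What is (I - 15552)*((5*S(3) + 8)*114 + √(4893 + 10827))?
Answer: 10430316 + 7956*√3930 ≈ 1.0929e+7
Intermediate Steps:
N(y, l) = l*y
I = 19530 (I = -3906*(-5) = -651*(-30) = 19530)
(I - 15552)*((5*S(3) + 8)*114 + √(4893 + 10827)) = (19530 - 15552)*((5*3 + 8)*114 + √(4893 + 10827)) = 3978*((15 + 8)*114 + √15720) = 3978*(23*114 + 2*√3930) = 3978*(2622 + 2*√3930) = 10430316 + 7956*√3930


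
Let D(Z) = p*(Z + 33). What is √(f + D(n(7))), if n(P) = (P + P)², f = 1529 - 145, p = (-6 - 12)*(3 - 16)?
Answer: √54970 ≈ 234.46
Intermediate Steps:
p = 234 (p = -18*(-13) = 234)
f = 1384
n(P) = 4*P² (n(P) = (2*P)² = 4*P²)
D(Z) = 7722 + 234*Z (D(Z) = 234*(Z + 33) = 234*(33 + Z) = 7722 + 234*Z)
√(f + D(n(7))) = √(1384 + (7722 + 234*(4*7²))) = √(1384 + (7722 + 234*(4*49))) = √(1384 + (7722 + 234*196)) = √(1384 + (7722 + 45864)) = √(1384 + 53586) = √54970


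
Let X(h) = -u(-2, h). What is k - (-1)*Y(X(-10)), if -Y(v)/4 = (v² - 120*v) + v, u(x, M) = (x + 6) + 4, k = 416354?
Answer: 412290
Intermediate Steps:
u(x, M) = 10 + x (u(x, M) = (6 + x) + 4 = 10 + x)
X(h) = -8 (X(h) = -(10 - 2) = -1*8 = -8)
Y(v) = -4*v² + 476*v (Y(v) = -4*((v² - 120*v) + v) = -4*(v² - 119*v) = -4*v² + 476*v)
k - (-1)*Y(X(-10)) = 416354 - (-1)*4*(-8)*(119 - 1*(-8)) = 416354 - (-1)*4*(-8)*(119 + 8) = 416354 - (-1)*4*(-8)*127 = 416354 - (-1)*(-4064) = 416354 - 1*4064 = 416354 - 4064 = 412290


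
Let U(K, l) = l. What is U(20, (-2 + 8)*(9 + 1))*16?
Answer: 960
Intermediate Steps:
U(20, (-2 + 8)*(9 + 1))*16 = ((-2 + 8)*(9 + 1))*16 = (6*10)*16 = 60*16 = 960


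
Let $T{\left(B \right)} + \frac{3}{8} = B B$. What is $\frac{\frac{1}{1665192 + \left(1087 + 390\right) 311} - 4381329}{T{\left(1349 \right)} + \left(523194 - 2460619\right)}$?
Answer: $\frac{14893286931728}{399836115261} \approx 37.248$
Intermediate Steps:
$T{\left(B \right)} = - \frac{3}{8} + B^{2}$ ($T{\left(B \right)} = - \frac{3}{8} + B B = - \frac{3}{8} + B^{2}$)
$\frac{\frac{1}{1665192 + \left(1087 + 390\right) 311} - 4381329}{T{\left(1349 \right)} + \left(523194 - 2460619\right)} = \frac{\frac{1}{1665192 + \left(1087 + 390\right) 311} - 4381329}{\left(- \frac{3}{8} + 1349^{2}\right) + \left(523194 - 2460619\right)} = \frac{\frac{1}{1665192 + 1477 \cdot 311} - 4381329}{\left(- \frac{3}{8} + 1819801\right) + \left(523194 - 2460619\right)} = \frac{\frac{1}{1665192 + 459347} - 4381329}{\frac{14558405}{8} - 1937425} = \frac{\frac{1}{2124539} - 4381329}{- \frac{940995}{8}} = \left(\frac{1}{2124539} - 4381329\right) \left(- \frac{8}{940995}\right) = \left(- \frac{9308304332330}{2124539}\right) \left(- \frac{8}{940995}\right) = \frac{14893286931728}{399836115261}$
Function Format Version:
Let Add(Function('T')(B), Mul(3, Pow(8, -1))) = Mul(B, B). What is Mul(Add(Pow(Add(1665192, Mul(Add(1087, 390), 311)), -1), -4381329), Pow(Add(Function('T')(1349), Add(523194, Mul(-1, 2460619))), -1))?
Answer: Rational(14893286931728, 399836115261) ≈ 37.248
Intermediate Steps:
Function('T')(B) = Add(Rational(-3, 8), Pow(B, 2)) (Function('T')(B) = Add(Rational(-3, 8), Mul(B, B)) = Add(Rational(-3, 8), Pow(B, 2)))
Mul(Add(Pow(Add(1665192, Mul(Add(1087, 390), 311)), -1), -4381329), Pow(Add(Function('T')(1349), Add(523194, Mul(-1, 2460619))), -1)) = Mul(Add(Pow(Add(1665192, Mul(Add(1087, 390), 311)), -1), -4381329), Pow(Add(Add(Rational(-3, 8), Pow(1349, 2)), Add(523194, Mul(-1, 2460619))), -1)) = Mul(Add(Pow(Add(1665192, Mul(1477, 311)), -1), -4381329), Pow(Add(Add(Rational(-3, 8), 1819801), Add(523194, -2460619)), -1)) = Mul(Add(Pow(Add(1665192, 459347), -1), -4381329), Pow(Add(Rational(14558405, 8), -1937425), -1)) = Mul(Add(Pow(2124539, -1), -4381329), Pow(Rational(-940995, 8), -1)) = Mul(Add(Rational(1, 2124539), -4381329), Rational(-8, 940995)) = Mul(Rational(-9308304332330, 2124539), Rational(-8, 940995)) = Rational(14893286931728, 399836115261)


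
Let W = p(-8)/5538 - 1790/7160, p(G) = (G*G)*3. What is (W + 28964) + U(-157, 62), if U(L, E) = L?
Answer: 106354649/3692 ≈ 28807.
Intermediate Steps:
p(G) = 3*G² (p(G) = G²*3 = 3*G²)
W = -795/3692 (W = (3*(-8)²)/5538 - 1790/7160 = (3*64)*(1/5538) - 1790*1/7160 = 192*(1/5538) - ¼ = 32/923 - ¼ = -795/3692 ≈ -0.21533)
(W + 28964) + U(-157, 62) = (-795/3692 + 28964) - 157 = 106934293/3692 - 157 = 106354649/3692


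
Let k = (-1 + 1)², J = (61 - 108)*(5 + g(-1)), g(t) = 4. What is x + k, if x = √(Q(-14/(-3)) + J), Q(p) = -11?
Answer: I*√434 ≈ 20.833*I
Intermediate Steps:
J = -423 (J = (61 - 108)*(5 + 4) = -47*9 = -423)
k = 0 (k = 0² = 0)
x = I*√434 (x = √(-11 - 423) = √(-434) = I*√434 ≈ 20.833*I)
x + k = I*√434 + 0 = I*√434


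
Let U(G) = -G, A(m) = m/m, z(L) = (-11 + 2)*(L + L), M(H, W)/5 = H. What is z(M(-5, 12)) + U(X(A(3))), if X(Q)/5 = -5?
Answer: 475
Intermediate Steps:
M(H, W) = 5*H
z(L) = -18*L
A(m) = 1
X(Q) = -25 (X(Q) = 5*(-5) = -25)
z(M(-5, 12)) + U(X(A(3))) = -90*(-5) - 1*(-25) = -18*(-25) + 25 = 450 + 25 = 475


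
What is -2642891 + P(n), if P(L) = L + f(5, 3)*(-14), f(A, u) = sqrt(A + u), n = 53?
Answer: -2642838 - 28*sqrt(2) ≈ -2.6429e+6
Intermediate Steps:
P(L) = L - 28*sqrt(2) (P(L) = L + sqrt(5 + 3)*(-14) = L + sqrt(8)*(-14) = L + (2*sqrt(2))*(-14) = L - 28*sqrt(2))
-2642891 + P(n) = -2642891 + (53 - 28*sqrt(2)) = -2642838 - 28*sqrt(2)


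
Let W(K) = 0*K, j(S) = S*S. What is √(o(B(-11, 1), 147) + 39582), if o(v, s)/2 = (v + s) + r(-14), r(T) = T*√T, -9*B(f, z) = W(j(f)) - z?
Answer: √(358886 - 252*I*√14)/3 ≈ 199.69 - 0.26232*I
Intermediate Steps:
j(S) = S²
W(K) = 0
B(f, z) = z/9 (B(f, z) = -(0 - z)/9 = -(-1)*z/9 = z/9)
r(T) = T^(3/2)
o(v, s) = 2*s + 2*v - 28*I*√14 (o(v, s) = 2*((v + s) + (-14)^(3/2)) = 2*((s + v) - 14*I*√14) = 2*(s + v - 14*I*√14) = 2*s + 2*v - 28*I*√14)
√(o(B(-11, 1), 147) + 39582) = √((2*147 + 2*((⅑)*1) - 28*I*√14) + 39582) = √((294 + 2*(⅑) - 28*I*√14) + 39582) = √((294 + 2/9 - 28*I*√14) + 39582) = √((2648/9 - 28*I*√14) + 39582) = √(358886/9 - 28*I*√14)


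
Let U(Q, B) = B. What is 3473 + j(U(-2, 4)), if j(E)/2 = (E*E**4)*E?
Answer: 11665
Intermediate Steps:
j(E) = 2*E**6 (j(E) = 2*((E*E**4)*E) = 2*(E**5*E) = 2*E**6)
3473 + j(U(-2, 4)) = 3473 + 2*4**6 = 3473 + 2*4096 = 3473 + 8192 = 11665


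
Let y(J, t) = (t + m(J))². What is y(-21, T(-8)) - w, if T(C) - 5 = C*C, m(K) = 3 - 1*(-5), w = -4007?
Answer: 9936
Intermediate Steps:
m(K) = 8 (m(K) = 3 + 5 = 8)
T(C) = 5 + C² (T(C) = 5 + C*C = 5 + C²)
y(J, t) = (8 + t)² (y(J, t) = (t + 8)² = (8 + t)²)
y(-21, T(-8)) - w = (8 + (5 + (-8)²))² - 1*(-4007) = (8 + (5 + 64))² + 4007 = (8 + 69)² + 4007 = 77² + 4007 = 5929 + 4007 = 9936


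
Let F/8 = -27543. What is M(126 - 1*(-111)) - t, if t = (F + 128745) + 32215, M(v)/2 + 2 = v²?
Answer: 171718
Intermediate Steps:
F = -220344 (F = 8*(-27543) = -220344)
M(v) = -4 + 2*v²
t = -59384 (t = (-220344 + 128745) + 32215 = -91599 + 32215 = -59384)
M(126 - 1*(-111)) - t = (-4 + 2*(126 - 1*(-111))²) - 1*(-59384) = (-4 + 2*(126 + 111)²) + 59384 = (-4 + 2*237²) + 59384 = (-4 + 2*56169) + 59384 = (-4 + 112338) + 59384 = 112334 + 59384 = 171718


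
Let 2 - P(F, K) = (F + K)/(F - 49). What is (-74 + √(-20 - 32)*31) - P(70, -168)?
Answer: -242/3 + 62*I*√13 ≈ -80.667 + 223.54*I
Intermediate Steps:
P(F, K) = 2 - (F + K)/(-49 + F) (P(F, K) = 2 - (F + K)/(F - 49) = 2 - (F + K)/(-49 + F))
(-74 + √(-20 - 32)*31) - P(70, -168) = (-74 + √(-20 - 32)*31) - (-98 + 70 - 1*(-168))/(-49 + 70) = (-74 + √(-52)*31) - (-98 + 70 + 168)/21 = (-74 + (2*I*√13)*31) - 140/21 = (-74 + 62*I*√13) - 1*20/3 = (-74 + 62*I*√13) - 20/3 = -242/3 + 62*I*√13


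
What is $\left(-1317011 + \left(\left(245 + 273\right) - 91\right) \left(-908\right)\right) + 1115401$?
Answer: $-589326$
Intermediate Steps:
$\left(-1317011 + \left(\left(245 + 273\right) - 91\right) \left(-908\right)\right) + 1115401 = \left(-1317011 + \left(518 - 91\right) \left(-908\right)\right) + 1115401 = \left(-1317011 + 427 \left(-908\right)\right) + 1115401 = \left(-1317011 - 387716\right) + 1115401 = -1704727 + 1115401 = -589326$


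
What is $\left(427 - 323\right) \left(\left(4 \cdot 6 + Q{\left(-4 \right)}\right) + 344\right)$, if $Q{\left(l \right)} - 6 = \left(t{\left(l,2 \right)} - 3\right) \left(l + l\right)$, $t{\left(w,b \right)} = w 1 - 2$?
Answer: $46384$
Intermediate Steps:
$t{\left(w,b \right)} = -2 + w$ ($t{\left(w,b \right)} = w - 2 = -2 + w$)
$Q{\left(l \right)} = 6 + 2 l \left(-5 + l\right)$ ($Q{\left(l \right)} = 6 + \left(\left(-2 + l\right) - 3\right) \left(l + l\right) = 6 + \left(-5 + l\right) 2 l = 6 + 2 l \left(-5 + l\right)$)
$\left(427 - 323\right) \left(\left(4 \cdot 6 + Q{\left(-4 \right)}\right) + 344\right) = \left(427 - 323\right) \left(\left(4 \cdot 6 + \left(6 - -40 + 2 \left(-4\right)^{2}\right)\right) + 344\right) = 104 \left(\left(24 + \left(6 + 40 + 2 \cdot 16\right)\right) + 344\right) = 104 \left(\left(24 + \left(6 + 40 + 32\right)\right) + 344\right) = 104 \left(\left(24 + 78\right) + 344\right) = 104 \left(102 + 344\right) = 104 \cdot 446 = 46384$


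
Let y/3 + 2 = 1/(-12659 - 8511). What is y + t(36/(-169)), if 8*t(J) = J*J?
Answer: -3624474363/604636370 ≈ -5.9945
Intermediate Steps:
t(J) = J**2/8 (t(J) = (J*J)/8 = J**2/8)
y = -127023/21170 (y = -6 + 3/(-12659 - 8511) = -6 + 3/(-21170) = -6 + 3*(-1/21170) = -6 - 3/21170 = -127023/21170 ≈ -6.0001)
y + t(36/(-169)) = -127023/21170 + (36/(-169))**2/8 = -127023/21170 + (36*(-1/169))**2/8 = -127023/21170 + (-36/169)**2/8 = -127023/21170 + (1/8)*(1296/28561) = -127023/21170 + 162/28561 = -3624474363/604636370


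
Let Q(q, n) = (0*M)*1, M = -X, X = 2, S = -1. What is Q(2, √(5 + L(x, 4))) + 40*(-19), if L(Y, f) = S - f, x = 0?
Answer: -760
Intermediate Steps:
M = -2 (M = -1*2 = -2)
L(Y, f) = -1 - f
Q(q, n) = 0 (Q(q, n) = (0*(-2))*1 = 0*1 = 0)
Q(2, √(5 + L(x, 4))) + 40*(-19) = 0 + 40*(-19) = 0 - 760 = -760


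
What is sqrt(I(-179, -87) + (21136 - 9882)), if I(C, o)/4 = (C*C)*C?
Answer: I*sqrt(22930102) ≈ 4788.5*I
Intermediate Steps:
I(C, o) = 4*C**3 (I(C, o) = 4*((C*C)*C) = 4*(C**2*C) = 4*C**3)
sqrt(I(-179, -87) + (21136 - 9882)) = sqrt(4*(-179)**3 + (21136 - 9882)) = sqrt(4*(-5735339) + 11254) = sqrt(-22941356 + 11254) = sqrt(-22930102) = I*sqrt(22930102)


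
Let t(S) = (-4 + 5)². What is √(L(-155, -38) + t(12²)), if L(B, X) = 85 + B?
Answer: I*√69 ≈ 8.3066*I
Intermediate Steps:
t(S) = 1 (t(S) = 1² = 1)
√(L(-155, -38) + t(12²)) = √((85 - 155) + 1) = √(-70 + 1) = √(-69) = I*√69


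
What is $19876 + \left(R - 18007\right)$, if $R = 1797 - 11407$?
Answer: $-7741$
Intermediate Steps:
$R = -9610$ ($R = 1797 - 11407 = -9610$)
$19876 + \left(R - 18007\right) = 19876 - 27617 = -7741$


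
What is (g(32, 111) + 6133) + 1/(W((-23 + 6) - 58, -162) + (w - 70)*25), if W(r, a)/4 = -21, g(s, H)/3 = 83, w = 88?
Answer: 2335813/366 ≈ 6382.0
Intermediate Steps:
g(s, H) = 249 (g(s, H) = 3*83 = 249)
W(r, a) = -84 (W(r, a) = 4*(-21) = -84)
(g(32, 111) + 6133) + 1/(W((-23 + 6) - 58, -162) + (w - 70)*25) = (249 + 6133) + 1/(-84 + (88 - 70)*25) = 6382 + 1/(-84 + 18*25) = 6382 + 1/(-84 + 450) = 6382 + 1/366 = 2335813/366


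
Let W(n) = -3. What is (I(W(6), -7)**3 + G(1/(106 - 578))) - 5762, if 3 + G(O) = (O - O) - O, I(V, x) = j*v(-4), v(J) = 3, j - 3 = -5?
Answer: -2823031/472 ≈ -5981.0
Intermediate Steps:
j = -2 (j = 3 - 5 = -2)
I(V, x) = -6 (I(V, x) = -2*3 = -6)
G(O) = -3 - O (G(O) = -3 + ((O - O) - O) = -3 + (0 - O) = -3 - O)
(I(W(6), -7)**3 + G(1/(106 - 578))) - 5762 = ((-6)**3 + (-3 - 1/(106 - 578))) - 5762 = (-216 + (-3 - 1/(-472))) - 5762 = (-216 + (-3 - 1*(-1/472))) - 5762 = (-216 + (-3 + 1/472)) - 5762 = (-216 - 1415/472) - 5762 = -103367/472 - 5762 = -2823031/472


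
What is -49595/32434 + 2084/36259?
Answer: -1730672649/1176024406 ≈ -1.4716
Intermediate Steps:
-49595/32434 + 2084/36259 = -1730672649/1176024406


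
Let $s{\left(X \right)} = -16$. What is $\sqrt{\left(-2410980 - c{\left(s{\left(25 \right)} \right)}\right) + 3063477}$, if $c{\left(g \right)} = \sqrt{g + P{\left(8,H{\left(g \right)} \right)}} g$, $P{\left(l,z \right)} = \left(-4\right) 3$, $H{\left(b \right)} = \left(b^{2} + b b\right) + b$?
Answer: $\sqrt{652497 + 32 i \sqrt{7}} \approx 807.77 + 0.052 i$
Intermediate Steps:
$H{\left(b \right)} = b + 2 b^{2}$ ($H{\left(b \right)} = \left(b^{2} + b^{2}\right) + b = 2 b^{2} + b = b + 2 b^{2}$)
$P{\left(l,z \right)} = -12$
$c{\left(g \right)} = g \sqrt{-12 + g}$ ($c{\left(g \right)} = \sqrt{g - 12} g = \sqrt{-12 + g} g = g \sqrt{-12 + g}$)
$\sqrt{\left(-2410980 - c{\left(s{\left(25 \right)} \right)}\right) + 3063477} = \sqrt{\left(-2410980 - - 16 \sqrt{-12 - 16}\right) + 3063477} = \sqrt{\left(-2410980 - - 16 \sqrt{-28}\right) + 3063477} = \sqrt{\left(-2410980 - - 16 \cdot 2 i \sqrt{7}\right) + 3063477} = \sqrt{\left(-2410980 - - 32 i \sqrt{7}\right) + 3063477} = \sqrt{\left(-2410980 + 32 i \sqrt{7}\right) + 3063477} = \sqrt{652497 + 32 i \sqrt{7}}$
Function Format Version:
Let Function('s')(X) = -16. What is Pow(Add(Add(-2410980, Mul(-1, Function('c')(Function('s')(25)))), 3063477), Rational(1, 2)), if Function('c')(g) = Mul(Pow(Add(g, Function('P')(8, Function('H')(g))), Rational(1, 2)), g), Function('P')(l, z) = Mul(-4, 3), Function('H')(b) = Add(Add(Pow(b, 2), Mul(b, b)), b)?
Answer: Pow(Add(652497, Mul(32, I, Pow(7, Rational(1, 2)))), Rational(1, 2)) ≈ Add(807.77, Mul(0.052, I))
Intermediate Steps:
Function('H')(b) = Add(b, Mul(2, Pow(b, 2))) (Function('H')(b) = Add(Add(Pow(b, 2), Pow(b, 2)), b) = Add(Mul(2, Pow(b, 2)), b) = Add(b, Mul(2, Pow(b, 2))))
Function('P')(l, z) = -12
Function('c')(g) = Mul(g, Pow(Add(-12, g), Rational(1, 2))) (Function('c')(g) = Mul(Pow(Add(g, -12), Rational(1, 2)), g) = Mul(Pow(Add(-12, g), Rational(1, 2)), g) = Mul(g, Pow(Add(-12, g), Rational(1, 2))))
Pow(Add(Add(-2410980, Mul(-1, Function('c')(Function('s')(25)))), 3063477), Rational(1, 2)) = Pow(Add(Add(-2410980, Mul(-1, Mul(-16, Pow(Add(-12, -16), Rational(1, 2))))), 3063477), Rational(1, 2)) = Pow(Add(Add(-2410980, Mul(-1, Mul(-16, Pow(-28, Rational(1, 2))))), 3063477), Rational(1, 2)) = Pow(Add(Add(-2410980, Mul(-1, Mul(-16, Mul(2, I, Pow(7, Rational(1, 2)))))), 3063477), Rational(1, 2)) = Pow(Add(Add(-2410980, Mul(-1, Mul(-32, I, Pow(7, Rational(1, 2))))), 3063477), Rational(1, 2)) = Pow(Add(Add(-2410980, Mul(32, I, Pow(7, Rational(1, 2)))), 3063477), Rational(1, 2)) = Pow(Add(652497, Mul(32, I, Pow(7, Rational(1, 2)))), Rational(1, 2))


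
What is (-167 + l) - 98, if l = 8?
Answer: -257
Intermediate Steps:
(-167 + l) - 98 = (-167 + 8) - 98 = -159 - 98 = -257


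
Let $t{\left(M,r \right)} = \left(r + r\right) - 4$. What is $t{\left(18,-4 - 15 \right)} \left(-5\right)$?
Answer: $210$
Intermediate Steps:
$t{\left(M,r \right)} = -4 + 2 r$ ($t{\left(M,r \right)} = 2 r - 4 = -4 + 2 r$)
$t{\left(18,-4 - 15 \right)} \left(-5\right) = \left(-4 + 2 \left(-4 - 15\right)\right) \left(-5\right) = \left(-4 + 2 \left(-19\right)\right) \left(-5\right) = \left(-4 - 38\right) \left(-5\right) = \left(-42\right) \left(-5\right) = 210$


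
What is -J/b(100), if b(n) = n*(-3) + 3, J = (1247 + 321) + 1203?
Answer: 2771/297 ≈ 9.3300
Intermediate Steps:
J = 2771 (J = 1568 + 1203 = 2771)
b(n) = 3 - 3*n (b(n) = -3*n + 3 = 3 - 3*n)
-J/b(100) = -2771/(3 - 3*100) = -2771/(3 - 300) = -2771/(-297) = -2771*(-1)/297 = -1*(-2771/297) = 2771/297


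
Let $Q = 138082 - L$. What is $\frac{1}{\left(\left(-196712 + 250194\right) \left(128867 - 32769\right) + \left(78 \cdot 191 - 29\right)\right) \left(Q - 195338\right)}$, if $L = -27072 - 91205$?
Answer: $\frac{1}{313619144495205} \approx 3.1886 \cdot 10^{-15}$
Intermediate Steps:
$L = -118277$
$Q = 256359$ ($Q = 138082 - -118277 = 138082 + 118277 = 256359$)
$\frac{1}{\left(\left(-196712 + 250194\right) \left(128867 - 32769\right) + \left(78 \cdot 191 - 29\right)\right) \left(Q - 195338\right)} = \frac{1}{\left(\left(-196712 + 250194\right) \left(128867 - 32769\right) + \left(78 \cdot 191 - 29\right)\right) \left(256359 - 195338\right)} = \frac{1}{\left(53482 \cdot 96098 + \left(14898 - 29\right)\right) 61021} = \frac{1}{\left(5139513236 + 14869\right) 61021} = \frac{1}{5139528105 \cdot 61021} = \frac{1}{313619144495205}$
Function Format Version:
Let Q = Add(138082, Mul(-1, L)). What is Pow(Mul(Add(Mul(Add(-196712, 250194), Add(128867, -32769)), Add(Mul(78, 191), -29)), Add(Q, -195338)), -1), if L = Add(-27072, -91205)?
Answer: Rational(1, 313619144495205) ≈ 3.1886e-15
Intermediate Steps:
L = -118277
Q = 256359 (Q = Add(138082, Mul(-1, -118277)) = Add(138082, 118277) = 256359)
Pow(Mul(Add(Mul(Add(-196712, 250194), Add(128867, -32769)), Add(Mul(78, 191), -29)), Add(Q, -195338)), -1) = Pow(Mul(Add(Mul(Add(-196712, 250194), Add(128867, -32769)), Add(Mul(78, 191), -29)), Add(256359, -195338)), -1) = Pow(Mul(Add(Mul(53482, 96098), Add(14898, -29)), 61021), -1) = Pow(Mul(Add(5139513236, 14869), 61021), -1) = Pow(Mul(5139528105, 61021), -1) = Pow(313619144495205, -1) = Rational(1, 313619144495205)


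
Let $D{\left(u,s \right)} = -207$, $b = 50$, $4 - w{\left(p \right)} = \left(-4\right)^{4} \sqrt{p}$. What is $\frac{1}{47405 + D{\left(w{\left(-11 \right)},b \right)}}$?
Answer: $\frac{1}{47198} \approx 2.1187 \cdot 10^{-5}$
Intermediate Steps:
$w{\left(p \right)} = 4 - 256 \sqrt{p}$ ($w{\left(p \right)} = 4 - \left(-4\right)^{4} \sqrt{p} = 4 - 256 \sqrt{p}$)
$\frac{1}{47405 + D{\left(w{\left(-11 \right)},b \right)}} = \frac{1}{47405 - 207} = \frac{1}{47198}$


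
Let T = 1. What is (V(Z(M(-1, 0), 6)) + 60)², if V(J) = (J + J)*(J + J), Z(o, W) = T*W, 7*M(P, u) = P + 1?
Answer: 41616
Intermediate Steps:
M(P, u) = ⅐ + P/7 (M(P, u) = (P + 1)/7 = (1 + P)/7 = ⅐ + P/7)
Z(o, W) = W (Z(o, W) = 1*W = W)
V(J) = 4*J² (V(J) = (2*J)*(2*J) = 4*J²)
(V(Z(M(-1, 0), 6)) + 60)² = (4*6² + 60)² = (4*36 + 60)² = (144 + 60)² = 204² = 41616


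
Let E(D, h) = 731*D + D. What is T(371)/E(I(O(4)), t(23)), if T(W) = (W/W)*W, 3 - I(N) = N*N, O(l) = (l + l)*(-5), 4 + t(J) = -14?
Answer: -371/1169004 ≈ -0.00031736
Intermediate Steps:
t(J) = -18 (t(J) = -4 - 14 = -18)
O(l) = -10*l (O(l) = (2*l)*(-5) = -10*l)
I(N) = 3 - N² (I(N) = 3 - N*N = 3 - N²)
E(D, h) = 732*D
T(W) = W (T(W) = 1*W = W)
T(371)/E(I(O(4)), t(23)) = 371/((732*(3 - (-10*4)²))) = 371/((732*(3 - 1*(-40)²))) = 371/((732*(3 - 1*1600))) = 371/((732*(3 - 1600))) = 371/((732*(-1597))) = 371/(-1169004) = 371*(-1/1169004) = -371/1169004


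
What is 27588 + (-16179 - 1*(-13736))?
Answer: 25145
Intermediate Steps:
27588 + (-16179 - 1*(-13736)) = 27588 + (-16179 + 13736) = 27588 - 2443 = 25145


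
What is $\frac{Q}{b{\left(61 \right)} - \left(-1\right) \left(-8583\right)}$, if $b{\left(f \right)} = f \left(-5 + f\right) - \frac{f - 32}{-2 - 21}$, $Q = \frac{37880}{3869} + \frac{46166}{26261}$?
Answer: $- \frac{13493903741}{6035875877454} \approx -0.0022356$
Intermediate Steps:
$Q = \frac{1173382934}{101603809}$ ($Q = 37880 \cdot \frac{1}{3869} + 46166 \cdot \frac{1}{26261} = \frac{37880}{3869} + \frac{46166}{26261} = \frac{1173382934}{101603809} \approx 11.549$)
$b{\left(f \right)} = - \frac{32}{23} + \frac{f}{23} + f \left(-5 + f\right)$ ($b{\left(f \right)} = f \left(-5 + f\right) - \frac{-32 + f}{-23} = f \left(-5 + f\right) - \left(-32 + f\right) \left(- \frac{1}{23}\right) = f \left(-5 + f\right) - \left(\frac{32}{23} - \frac{f}{23}\right) = f \left(-5 + f\right) + \left(- \frac{32}{23} + \frac{f}{23}\right) = - \frac{32}{23} + \frac{f}{23} + f \left(-5 + f\right)$)
$\frac{Q}{b{\left(61 \right)} - \left(-1\right) \left(-8583\right)} = \frac{1173382934}{101603809 \left(\left(- \frac{32}{23} + 61^{2} - \frac{6954}{23}\right) - \left(-1\right) \left(-8583\right)\right)} = \frac{1173382934}{101603809 \left(\left(- \frac{32}{23} + 3721 - \frac{6954}{23}\right) - 8583\right)} = \frac{1173382934}{101603809 \left(\frac{78597}{23} - 8583\right)} = \frac{1173382934}{101603809 \left(- \frac{118812}{23}\right)} = \frac{1173382934}{101603809} \left(- \frac{23}{118812}\right) = - \frac{13493903741}{6035875877454}$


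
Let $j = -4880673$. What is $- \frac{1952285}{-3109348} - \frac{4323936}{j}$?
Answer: $\frac{7657695480511}{5058570277068} \approx 1.5138$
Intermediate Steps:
$- \frac{1952285}{-3109348} - \frac{4323936}{j} = - \frac{1952285}{-3109348} - \frac{4323936}{-4880673} = \left(-1952285\right) \left(- \frac{1}{3109348}\right) - - \frac{1441312}{1626891} = \frac{1952285}{3109348} + \frac{1441312}{1626891} = \frac{7657695480511}{5058570277068}$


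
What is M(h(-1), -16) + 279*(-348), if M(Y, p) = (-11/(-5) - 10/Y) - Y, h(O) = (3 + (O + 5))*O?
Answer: -3397848/35 ≈ -97081.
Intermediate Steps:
h(O) = O*(8 + O) (h(O) = (3 + (5 + O))*O = (8 + O)*O = O*(8 + O))
M(Y, p) = 11/5 - Y - 10/Y (M(Y, p) = (-11*(-1/5) - 10/Y) - Y = (11/5 - 10/Y) - Y = 11/5 - Y - 10/Y)
M(h(-1), -16) + 279*(-348) = (11/5 - (-1)*(8 - 1) - 10*(-1/(8 - 1))) + 279*(-348) = (11/5 - (-1)*7 - 10/((-1*7))) - 97092 = (11/5 - 1*(-7) - 10/(-7)) - 97092 = (11/5 + 7 - 10*(-1/7)) - 97092 = (11/5 + 7 + 10/7) - 97092 = 372/35 - 97092 = -3397848/35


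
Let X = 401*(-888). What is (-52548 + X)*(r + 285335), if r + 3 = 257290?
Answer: -221734883592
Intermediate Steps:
r = 257287 (r = -3 + 257290 = 257287)
X = -356088
(-52548 + X)*(r + 285335) = (-52548 - 356088)*(257287 + 285335) = -408636*542622 = -221734883592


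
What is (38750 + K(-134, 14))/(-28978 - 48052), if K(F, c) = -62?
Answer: -19344/38515 ≈ -0.50225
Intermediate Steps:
(38750 + K(-134, 14))/(-28978 - 48052) = (38750 - 62)/(-28978 - 48052) = 38688/(-77030) = 38688*(-1/77030) = -19344/38515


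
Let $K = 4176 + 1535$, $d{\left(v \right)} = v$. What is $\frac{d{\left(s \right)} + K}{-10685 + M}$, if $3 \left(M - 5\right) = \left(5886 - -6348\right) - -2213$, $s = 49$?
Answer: $- \frac{17280}{17593} \approx -0.98221$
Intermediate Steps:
$K = 5711$
$M = \frac{14462}{3}$ ($M = 5 + \frac{\left(5886 - -6348\right) - -2213}{3} = 5 + \frac{\left(5886 + 6348\right) + 2213}{3} = 5 + \frac{12234 + 2213}{3} = 5 + \frac{1}{3} \cdot 14447 = 5 + \frac{14447}{3} = \frac{14462}{3} \approx 4820.7$)
$\frac{d{\left(s \right)} + K}{-10685 + M} = \frac{49 + 5711}{-10685 + \frac{14462}{3}} = \frac{5760}{- \frac{17593}{3}} = 5760 \left(- \frac{3}{17593}\right) = - \frac{17280}{17593}$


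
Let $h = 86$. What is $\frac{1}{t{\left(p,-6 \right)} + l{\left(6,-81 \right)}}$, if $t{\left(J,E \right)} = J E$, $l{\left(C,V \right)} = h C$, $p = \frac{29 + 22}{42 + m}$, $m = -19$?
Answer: $\frac{23}{11562} \approx 0.0019893$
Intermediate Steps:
$p = \frac{51}{23}$ ($p = \frac{29 + 22}{42 - 19} = \frac{51}{23} \approx 2.2174$)
$l{\left(C,V \right)} = 86 C$
$t{\left(J,E \right)} = E J$
$\frac{1}{t{\left(p,-6 \right)} + l{\left(6,-81 \right)}} = \frac{1}{\left(-6\right) \frac{51}{23} + 86 \cdot 6} = \frac{1}{- \frac{306}{23} + 516} = \frac{1}{\frac{11562}{23}} = \frac{23}{11562}$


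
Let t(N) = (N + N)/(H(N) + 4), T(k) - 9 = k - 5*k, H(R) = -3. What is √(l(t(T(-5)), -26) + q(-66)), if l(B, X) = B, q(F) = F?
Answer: 2*I*√2 ≈ 2.8284*I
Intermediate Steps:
T(k) = 9 - 4*k (T(k) = 9 + (k - 5*k) = 9 - 4*k)
t(N) = 2*N (t(N) = (N + N)/(-3 + 4) = (2*N)/1 = (2*N)*1 = 2*N)
√(l(t(T(-5)), -26) + q(-66)) = √(2*(9 - 4*(-5)) - 66) = √(2*(9 + 20) - 66) = √(2*29 - 66) = √(58 - 66) = √(-8) = 2*I*√2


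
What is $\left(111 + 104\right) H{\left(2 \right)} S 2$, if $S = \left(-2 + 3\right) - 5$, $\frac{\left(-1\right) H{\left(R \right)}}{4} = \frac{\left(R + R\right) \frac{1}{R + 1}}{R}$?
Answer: $\frac{13760}{3} \approx 4586.7$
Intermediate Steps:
$H{\left(R \right)} = - \frac{8}{1 + R}$ ($H{\left(R \right)} = - 4 \frac{\left(R + R\right) \frac{1}{R + 1}}{R} = - 4 \frac{2 R \frac{1}{1 + R}}{R} = - 4 \frac{2}{1 + R} = - \frac{8}{1 + R}$)
$S = -4$ ($S = 1 - 5 = -4$)
$\left(111 + 104\right) H{\left(2 \right)} S 2 = \left(111 + 104\right) - \frac{8}{1 + 2} \left(-4\right) 2 = 215 - \frac{8}{3} \left(-4\right) 2 = 215 \left(-8\right) \frac{1}{3} \left(-4\right) 2 = 215 \left(- \frac{8}{3}\right) \left(-4\right) 2 = 215 \cdot \frac{32}{3} \cdot 2 = 215 \cdot \frac{64}{3} = \frac{13760}{3}$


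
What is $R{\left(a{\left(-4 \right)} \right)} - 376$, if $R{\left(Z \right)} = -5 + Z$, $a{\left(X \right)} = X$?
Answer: $-385$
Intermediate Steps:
$R{\left(a{\left(-4 \right)} \right)} - 376 = \left(-5 - 4\right) - 376 = -9 - 376 = -385$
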